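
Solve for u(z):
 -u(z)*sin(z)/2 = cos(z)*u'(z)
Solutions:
 u(z) = C1*sqrt(cos(z))


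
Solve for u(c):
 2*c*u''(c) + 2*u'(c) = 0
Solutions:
 u(c) = C1 + C2*log(c)


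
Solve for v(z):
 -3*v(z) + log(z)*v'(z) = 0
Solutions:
 v(z) = C1*exp(3*li(z))


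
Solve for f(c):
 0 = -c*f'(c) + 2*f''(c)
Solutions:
 f(c) = C1 + C2*erfi(c/2)


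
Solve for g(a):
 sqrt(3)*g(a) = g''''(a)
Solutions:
 g(a) = C1*exp(-3^(1/8)*a) + C2*exp(3^(1/8)*a) + C3*sin(3^(1/8)*a) + C4*cos(3^(1/8)*a)


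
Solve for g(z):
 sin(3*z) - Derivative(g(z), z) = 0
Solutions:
 g(z) = C1 - cos(3*z)/3


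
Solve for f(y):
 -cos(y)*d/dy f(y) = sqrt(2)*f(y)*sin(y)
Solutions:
 f(y) = C1*cos(y)^(sqrt(2))


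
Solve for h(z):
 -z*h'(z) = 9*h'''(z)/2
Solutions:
 h(z) = C1 + Integral(C2*airyai(-6^(1/3)*z/3) + C3*airybi(-6^(1/3)*z/3), z)


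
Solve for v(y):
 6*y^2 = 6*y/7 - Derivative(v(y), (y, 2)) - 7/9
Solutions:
 v(y) = C1 + C2*y - y^4/2 + y^3/7 - 7*y^2/18


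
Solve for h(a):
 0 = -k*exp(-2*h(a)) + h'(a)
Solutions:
 h(a) = log(-sqrt(C1 + 2*a*k))
 h(a) = log(C1 + 2*a*k)/2


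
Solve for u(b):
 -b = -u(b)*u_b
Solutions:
 u(b) = -sqrt(C1 + b^2)
 u(b) = sqrt(C1 + b^2)


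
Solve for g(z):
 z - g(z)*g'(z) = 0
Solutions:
 g(z) = -sqrt(C1 + z^2)
 g(z) = sqrt(C1 + z^2)


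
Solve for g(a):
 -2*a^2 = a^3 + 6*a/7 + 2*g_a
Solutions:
 g(a) = C1 - a^4/8 - a^3/3 - 3*a^2/14


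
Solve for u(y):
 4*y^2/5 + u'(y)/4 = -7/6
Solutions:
 u(y) = C1 - 16*y^3/15 - 14*y/3


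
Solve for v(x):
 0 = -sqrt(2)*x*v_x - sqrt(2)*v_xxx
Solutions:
 v(x) = C1 + Integral(C2*airyai(-x) + C3*airybi(-x), x)


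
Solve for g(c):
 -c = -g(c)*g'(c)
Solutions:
 g(c) = -sqrt(C1 + c^2)
 g(c) = sqrt(C1 + c^2)


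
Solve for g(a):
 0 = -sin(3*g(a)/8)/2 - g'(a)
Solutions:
 a/2 + 4*log(cos(3*g(a)/8) - 1)/3 - 4*log(cos(3*g(a)/8) + 1)/3 = C1


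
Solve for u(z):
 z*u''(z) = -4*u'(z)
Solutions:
 u(z) = C1 + C2/z^3


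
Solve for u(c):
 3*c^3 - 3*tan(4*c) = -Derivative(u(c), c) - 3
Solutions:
 u(c) = C1 - 3*c^4/4 - 3*c - 3*log(cos(4*c))/4


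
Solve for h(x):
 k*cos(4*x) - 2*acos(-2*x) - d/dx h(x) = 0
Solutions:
 h(x) = C1 + k*sin(4*x)/4 - 2*x*acos(-2*x) - sqrt(1 - 4*x^2)


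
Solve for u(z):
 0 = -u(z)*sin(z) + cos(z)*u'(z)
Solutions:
 u(z) = C1/cos(z)


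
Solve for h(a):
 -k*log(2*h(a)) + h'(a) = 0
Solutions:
 Integral(1/(log(_y) + log(2)), (_y, h(a))) = C1 + a*k


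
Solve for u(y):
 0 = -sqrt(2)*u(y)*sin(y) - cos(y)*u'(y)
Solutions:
 u(y) = C1*cos(y)^(sqrt(2))


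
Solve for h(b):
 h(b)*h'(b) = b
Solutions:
 h(b) = -sqrt(C1 + b^2)
 h(b) = sqrt(C1 + b^2)


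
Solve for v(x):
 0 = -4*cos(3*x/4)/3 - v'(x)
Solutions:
 v(x) = C1 - 16*sin(3*x/4)/9


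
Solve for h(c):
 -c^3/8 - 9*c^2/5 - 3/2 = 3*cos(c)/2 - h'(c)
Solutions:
 h(c) = C1 + c^4/32 + 3*c^3/5 + 3*c/2 + 3*sin(c)/2


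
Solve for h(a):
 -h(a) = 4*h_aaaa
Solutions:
 h(a) = (C1*sin(a/2) + C2*cos(a/2))*exp(-a/2) + (C3*sin(a/2) + C4*cos(a/2))*exp(a/2)


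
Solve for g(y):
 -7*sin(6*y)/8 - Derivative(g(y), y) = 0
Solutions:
 g(y) = C1 + 7*cos(6*y)/48


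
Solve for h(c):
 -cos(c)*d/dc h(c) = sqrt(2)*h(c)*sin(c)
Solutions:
 h(c) = C1*cos(c)^(sqrt(2))


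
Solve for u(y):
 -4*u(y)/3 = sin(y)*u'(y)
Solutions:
 u(y) = C1*(cos(y) + 1)^(2/3)/(cos(y) - 1)^(2/3)


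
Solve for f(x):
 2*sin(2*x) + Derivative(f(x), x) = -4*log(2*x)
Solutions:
 f(x) = C1 - 4*x*log(x) - 4*x*log(2) + 4*x + cos(2*x)


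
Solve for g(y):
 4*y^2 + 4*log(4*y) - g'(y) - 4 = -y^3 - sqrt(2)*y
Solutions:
 g(y) = C1 + y^4/4 + 4*y^3/3 + sqrt(2)*y^2/2 + 4*y*log(y) - 8*y + y*log(256)


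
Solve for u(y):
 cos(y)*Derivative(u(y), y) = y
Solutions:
 u(y) = C1 + Integral(y/cos(y), y)


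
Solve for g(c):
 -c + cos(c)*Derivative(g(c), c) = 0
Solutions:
 g(c) = C1 + Integral(c/cos(c), c)


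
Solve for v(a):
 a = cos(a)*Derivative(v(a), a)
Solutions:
 v(a) = C1 + Integral(a/cos(a), a)


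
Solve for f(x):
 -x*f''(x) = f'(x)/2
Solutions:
 f(x) = C1 + C2*sqrt(x)


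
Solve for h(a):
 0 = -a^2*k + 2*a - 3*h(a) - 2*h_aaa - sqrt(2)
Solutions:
 h(a) = C3*exp(-2^(2/3)*3^(1/3)*a/2) - a^2*k/3 + 2*a/3 + (C1*sin(2^(2/3)*3^(5/6)*a/4) + C2*cos(2^(2/3)*3^(5/6)*a/4))*exp(2^(2/3)*3^(1/3)*a/4) - sqrt(2)/3


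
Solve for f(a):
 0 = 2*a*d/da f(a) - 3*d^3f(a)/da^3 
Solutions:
 f(a) = C1 + Integral(C2*airyai(2^(1/3)*3^(2/3)*a/3) + C3*airybi(2^(1/3)*3^(2/3)*a/3), a)


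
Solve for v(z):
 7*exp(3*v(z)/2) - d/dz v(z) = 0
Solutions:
 v(z) = 2*log(-1/(C1 + 21*z))/3 + 2*log(2)/3
 v(z) = 2*log(2^(1/3)*(-1/(C1 + 7*z))^(1/3)*(-3^(2/3) - 3*3^(1/6)*I)/6)
 v(z) = 2*log(2^(1/3)*(-1/(C1 + 7*z))^(1/3)*(-3^(2/3) + 3*3^(1/6)*I)/6)


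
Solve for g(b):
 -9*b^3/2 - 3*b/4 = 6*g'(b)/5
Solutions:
 g(b) = C1 - 15*b^4/16 - 5*b^2/16


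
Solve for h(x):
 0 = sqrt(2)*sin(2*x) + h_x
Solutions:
 h(x) = C1 + sqrt(2)*cos(2*x)/2


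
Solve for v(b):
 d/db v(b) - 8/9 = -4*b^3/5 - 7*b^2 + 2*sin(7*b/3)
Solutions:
 v(b) = C1 - b^4/5 - 7*b^3/3 + 8*b/9 - 6*cos(7*b/3)/7


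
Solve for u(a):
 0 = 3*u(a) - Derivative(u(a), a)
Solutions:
 u(a) = C1*exp(3*a)


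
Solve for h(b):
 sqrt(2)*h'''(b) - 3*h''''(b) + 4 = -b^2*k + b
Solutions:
 h(b) = C1 + C2*b + C3*b^2 + C4*exp(sqrt(2)*b/3) - sqrt(2)*b^5*k/120 + b^4*(-6*k + sqrt(2))/48 + b^3*(-9*sqrt(2)*k - 4*sqrt(2) + 3)/12


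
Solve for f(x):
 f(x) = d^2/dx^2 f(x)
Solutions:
 f(x) = C1*exp(-x) + C2*exp(x)


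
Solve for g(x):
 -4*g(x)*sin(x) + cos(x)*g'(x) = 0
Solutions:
 g(x) = C1/cos(x)^4


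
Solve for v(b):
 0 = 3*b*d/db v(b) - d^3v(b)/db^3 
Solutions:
 v(b) = C1 + Integral(C2*airyai(3^(1/3)*b) + C3*airybi(3^(1/3)*b), b)


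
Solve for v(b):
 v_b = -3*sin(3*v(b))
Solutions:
 v(b) = -acos((-C1 - exp(18*b))/(C1 - exp(18*b)))/3 + 2*pi/3
 v(b) = acos((-C1 - exp(18*b))/(C1 - exp(18*b)))/3


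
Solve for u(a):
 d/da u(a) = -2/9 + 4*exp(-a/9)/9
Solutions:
 u(a) = C1 - 2*a/9 - 4*exp(-a/9)


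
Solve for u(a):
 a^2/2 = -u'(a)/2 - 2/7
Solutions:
 u(a) = C1 - a^3/3 - 4*a/7


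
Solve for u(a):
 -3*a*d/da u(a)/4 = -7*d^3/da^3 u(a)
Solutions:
 u(a) = C1 + Integral(C2*airyai(294^(1/3)*a/14) + C3*airybi(294^(1/3)*a/14), a)


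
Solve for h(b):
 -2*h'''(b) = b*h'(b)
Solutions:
 h(b) = C1 + Integral(C2*airyai(-2^(2/3)*b/2) + C3*airybi(-2^(2/3)*b/2), b)


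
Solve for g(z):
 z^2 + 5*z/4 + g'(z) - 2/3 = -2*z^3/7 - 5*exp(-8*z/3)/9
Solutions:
 g(z) = C1 - z^4/14 - z^3/3 - 5*z^2/8 + 2*z/3 + 5*exp(-8*z/3)/24


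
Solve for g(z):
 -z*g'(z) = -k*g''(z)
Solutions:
 g(z) = C1 + C2*erf(sqrt(2)*z*sqrt(-1/k)/2)/sqrt(-1/k)


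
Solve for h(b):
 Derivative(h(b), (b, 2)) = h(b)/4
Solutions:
 h(b) = C1*exp(-b/2) + C2*exp(b/2)


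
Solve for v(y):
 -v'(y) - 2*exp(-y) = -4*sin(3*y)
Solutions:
 v(y) = C1 - 4*cos(3*y)/3 + 2*exp(-y)


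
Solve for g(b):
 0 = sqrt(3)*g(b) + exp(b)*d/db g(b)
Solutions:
 g(b) = C1*exp(sqrt(3)*exp(-b))


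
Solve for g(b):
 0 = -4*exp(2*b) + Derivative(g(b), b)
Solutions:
 g(b) = C1 + 2*exp(2*b)


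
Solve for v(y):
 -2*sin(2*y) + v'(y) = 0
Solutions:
 v(y) = C1 - cos(2*y)


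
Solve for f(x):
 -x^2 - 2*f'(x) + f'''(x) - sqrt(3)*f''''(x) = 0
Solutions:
 f(x) = C1 + C2*exp(x*((sqrt(237) + 80*sqrt(3)/9)^(-1/3) + 2*sqrt(3) + 3*(sqrt(237) + 80*sqrt(3)/9)^(1/3))/18)*sin(sqrt(3)*x*(-3*(sqrt(237) + 80*sqrt(3)/9)^(1/3) + (sqrt(237) + 80*sqrt(3)/9)^(-1/3))/18) + C3*exp(x*((sqrt(237) + 80*sqrt(3)/9)^(-1/3) + 2*sqrt(3) + 3*(sqrt(237) + 80*sqrt(3)/9)^(1/3))/18)*cos(sqrt(3)*x*(-3*(sqrt(237) + 80*sqrt(3)/9)^(1/3) + (sqrt(237) + 80*sqrt(3)/9)^(-1/3))/18) + C4*exp(x*(-3*(sqrt(237) + 80*sqrt(3)/9)^(1/3) - 1/(sqrt(237) + 80*sqrt(3)/9)^(1/3) + sqrt(3))/9) - x^3/6 - x/2


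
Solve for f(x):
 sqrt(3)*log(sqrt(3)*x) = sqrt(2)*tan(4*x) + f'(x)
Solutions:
 f(x) = C1 + sqrt(3)*x*(log(x) - 1) + sqrt(3)*x*log(3)/2 + sqrt(2)*log(cos(4*x))/4


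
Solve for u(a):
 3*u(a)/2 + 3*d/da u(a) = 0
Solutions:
 u(a) = C1*exp(-a/2)


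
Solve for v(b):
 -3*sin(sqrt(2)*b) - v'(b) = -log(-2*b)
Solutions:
 v(b) = C1 + b*log(-b) - b + b*log(2) + 3*sqrt(2)*cos(sqrt(2)*b)/2


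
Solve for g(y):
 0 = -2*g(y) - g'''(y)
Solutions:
 g(y) = C3*exp(-2^(1/3)*y) + (C1*sin(2^(1/3)*sqrt(3)*y/2) + C2*cos(2^(1/3)*sqrt(3)*y/2))*exp(2^(1/3)*y/2)


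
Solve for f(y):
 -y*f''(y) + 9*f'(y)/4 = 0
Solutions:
 f(y) = C1 + C2*y^(13/4)


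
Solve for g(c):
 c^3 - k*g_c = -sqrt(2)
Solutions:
 g(c) = C1 + c^4/(4*k) + sqrt(2)*c/k


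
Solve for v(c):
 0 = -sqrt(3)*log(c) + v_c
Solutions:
 v(c) = C1 + sqrt(3)*c*log(c) - sqrt(3)*c


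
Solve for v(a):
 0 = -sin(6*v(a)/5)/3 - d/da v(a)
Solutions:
 a/3 + 5*log(cos(6*v(a)/5) - 1)/12 - 5*log(cos(6*v(a)/5) + 1)/12 = C1


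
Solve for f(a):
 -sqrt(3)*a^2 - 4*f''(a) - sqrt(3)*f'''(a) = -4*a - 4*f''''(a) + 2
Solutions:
 f(a) = C1 + C2*a + C3*exp(a*(sqrt(3) + sqrt(67))/8) + C4*exp(a*(-sqrt(67) + sqrt(3))/8) - sqrt(3)*a^4/48 + 11*a^3/48 + a^2*(-27*sqrt(3) - 16)/64


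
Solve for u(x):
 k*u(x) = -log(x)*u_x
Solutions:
 u(x) = C1*exp(-k*li(x))


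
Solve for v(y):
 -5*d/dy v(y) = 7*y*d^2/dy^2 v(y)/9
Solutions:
 v(y) = C1 + C2/y^(38/7)


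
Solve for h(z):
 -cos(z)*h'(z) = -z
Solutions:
 h(z) = C1 + Integral(z/cos(z), z)


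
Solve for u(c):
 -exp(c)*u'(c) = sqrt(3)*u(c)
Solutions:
 u(c) = C1*exp(sqrt(3)*exp(-c))


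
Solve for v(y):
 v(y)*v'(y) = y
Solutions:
 v(y) = -sqrt(C1 + y^2)
 v(y) = sqrt(C1 + y^2)


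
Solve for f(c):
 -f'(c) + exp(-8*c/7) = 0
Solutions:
 f(c) = C1 - 7*exp(-8*c/7)/8


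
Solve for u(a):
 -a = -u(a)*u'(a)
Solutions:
 u(a) = -sqrt(C1 + a^2)
 u(a) = sqrt(C1 + a^2)


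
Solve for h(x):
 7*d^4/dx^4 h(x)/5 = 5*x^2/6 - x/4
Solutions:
 h(x) = C1 + C2*x + C3*x^2 + C4*x^3 + 5*x^6/3024 - x^5/672


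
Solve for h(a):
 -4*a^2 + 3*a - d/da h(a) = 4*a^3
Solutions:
 h(a) = C1 - a^4 - 4*a^3/3 + 3*a^2/2


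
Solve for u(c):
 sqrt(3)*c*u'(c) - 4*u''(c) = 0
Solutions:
 u(c) = C1 + C2*erfi(sqrt(2)*3^(1/4)*c/4)


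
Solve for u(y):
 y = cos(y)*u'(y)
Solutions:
 u(y) = C1 + Integral(y/cos(y), y)


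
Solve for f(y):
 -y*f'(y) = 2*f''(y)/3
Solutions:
 f(y) = C1 + C2*erf(sqrt(3)*y/2)


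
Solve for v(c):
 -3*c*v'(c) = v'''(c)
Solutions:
 v(c) = C1 + Integral(C2*airyai(-3^(1/3)*c) + C3*airybi(-3^(1/3)*c), c)


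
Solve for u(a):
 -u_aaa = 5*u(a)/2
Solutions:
 u(a) = C3*exp(-2^(2/3)*5^(1/3)*a/2) + (C1*sin(2^(2/3)*sqrt(3)*5^(1/3)*a/4) + C2*cos(2^(2/3)*sqrt(3)*5^(1/3)*a/4))*exp(2^(2/3)*5^(1/3)*a/4)


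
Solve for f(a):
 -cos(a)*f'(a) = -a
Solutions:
 f(a) = C1 + Integral(a/cos(a), a)


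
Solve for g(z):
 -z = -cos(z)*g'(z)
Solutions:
 g(z) = C1 + Integral(z/cos(z), z)


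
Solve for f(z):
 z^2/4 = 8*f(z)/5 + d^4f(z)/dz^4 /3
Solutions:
 f(z) = 5*z^2/32 + (C1*sin(5^(3/4)*6^(1/4)*z/5) + C2*cos(5^(3/4)*6^(1/4)*z/5))*exp(-5^(3/4)*6^(1/4)*z/5) + (C3*sin(5^(3/4)*6^(1/4)*z/5) + C4*cos(5^(3/4)*6^(1/4)*z/5))*exp(5^(3/4)*6^(1/4)*z/5)


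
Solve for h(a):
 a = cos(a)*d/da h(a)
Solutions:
 h(a) = C1 + Integral(a/cos(a), a)


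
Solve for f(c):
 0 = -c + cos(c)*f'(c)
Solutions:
 f(c) = C1 + Integral(c/cos(c), c)


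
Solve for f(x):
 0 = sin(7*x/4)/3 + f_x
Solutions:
 f(x) = C1 + 4*cos(7*x/4)/21


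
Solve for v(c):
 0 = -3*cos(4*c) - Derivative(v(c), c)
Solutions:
 v(c) = C1 - 3*sin(4*c)/4


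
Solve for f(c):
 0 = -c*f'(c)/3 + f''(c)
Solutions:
 f(c) = C1 + C2*erfi(sqrt(6)*c/6)


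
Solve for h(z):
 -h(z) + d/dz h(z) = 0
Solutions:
 h(z) = C1*exp(z)


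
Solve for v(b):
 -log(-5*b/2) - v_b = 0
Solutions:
 v(b) = C1 - b*log(-b) + b*(-log(5) + log(2) + 1)


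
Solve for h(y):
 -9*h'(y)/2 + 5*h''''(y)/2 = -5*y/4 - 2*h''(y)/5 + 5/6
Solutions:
 h(y) = C1 + C2*exp(-y*(-8*18^(1/3)/(2025 + sqrt(4101393))^(1/3) + 12^(1/3)*(2025 + sqrt(4101393))^(1/3))/60)*sin(2^(1/3)*3^(1/6)*y*(24/(2025 + sqrt(4101393))^(1/3) + 2^(1/3)*3^(2/3)*(2025 + sqrt(4101393))^(1/3))/60) + C3*exp(-y*(-8*18^(1/3)/(2025 + sqrt(4101393))^(1/3) + 12^(1/3)*(2025 + sqrt(4101393))^(1/3))/60)*cos(2^(1/3)*3^(1/6)*y*(24/(2025 + sqrt(4101393))^(1/3) + 2^(1/3)*3^(2/3)*(2025 + sqrt(4101393))^(1/3))/60) + C4*exp(y*(-8*18^(1/3)/(2025 + sqrt(4101393))^(1/3) + 12^(1/3)*(2025 + sqrt(4101393))^(1/3))/30) + 5*y^2/36 - 13*y/81


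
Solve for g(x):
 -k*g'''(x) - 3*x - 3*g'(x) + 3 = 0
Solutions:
 g(x) = C1 + C2*exp(-sqrt(3)*x*sqrt(-1/k)) + C3*exp(sqrt(3)*x*sqrt(-1/k)) - x^2/2 + x


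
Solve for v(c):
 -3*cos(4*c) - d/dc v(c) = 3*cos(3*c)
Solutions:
 v(c) = C1 - sin(3*c) - 3*sin(4*c)/4


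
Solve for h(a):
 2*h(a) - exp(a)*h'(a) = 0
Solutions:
 h(a) = C1*exp(-2*exp(-a))


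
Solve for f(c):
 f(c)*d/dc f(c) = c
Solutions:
 f(c) = -sqrt(C1 + c^2)
 f(c) = sqrt(C1 + c^2)


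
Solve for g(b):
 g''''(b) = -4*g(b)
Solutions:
 g(b) = (C1*sin(b) + C2*cos(b))*exp(-b) + (C3*sin(b) + C4*cos(b))*exp(b)


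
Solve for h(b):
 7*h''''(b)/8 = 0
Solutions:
 h(b) = C1 + C2*b + C3*b^2 + C4*b^3


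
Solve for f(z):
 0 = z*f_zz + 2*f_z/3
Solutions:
 f(z) = C1 + C2*z^(1/3)


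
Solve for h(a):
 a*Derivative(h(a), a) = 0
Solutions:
 h(a) = C1


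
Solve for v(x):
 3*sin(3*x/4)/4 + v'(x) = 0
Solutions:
 v(x) = C1 + cos(3*x/4)


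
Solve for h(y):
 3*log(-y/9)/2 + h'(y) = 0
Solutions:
 h(y) = C1 - 3*y*log(-y)/2 + y*(3/2 + 3*log(3))


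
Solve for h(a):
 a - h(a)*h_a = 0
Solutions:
 h(a) = -sqrt(C1 + a^2)
 h(a) = sqrt(C1 + a^2)


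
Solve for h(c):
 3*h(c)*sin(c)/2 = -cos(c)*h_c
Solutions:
 h(c) = C1*cos(c)^(3/2)


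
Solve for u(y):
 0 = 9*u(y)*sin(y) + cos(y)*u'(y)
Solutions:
 u(y) = C1*cos(y)^9


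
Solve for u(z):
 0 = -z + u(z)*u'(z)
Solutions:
 u(z) = -sqrt(C1 + z^2)
 u(z) = sqrt(C1 + z^2)


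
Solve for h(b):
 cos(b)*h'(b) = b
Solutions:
 h(b) = C1 + Integral(b/cos(b), b)


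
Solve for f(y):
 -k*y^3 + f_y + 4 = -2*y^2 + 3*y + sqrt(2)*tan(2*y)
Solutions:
 f(y) = C1 + k*y^4/4 - 2*y^3/3 + 3*y^2/2 - 4*y - sqrt(2)*log(cos(2*y))/2


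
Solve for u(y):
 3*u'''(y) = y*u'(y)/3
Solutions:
 u(y) = C1 + Integral(C2*airyai(3^(1/3)*y/3) + C3*airybi(3^(1/3)*y/3), y)


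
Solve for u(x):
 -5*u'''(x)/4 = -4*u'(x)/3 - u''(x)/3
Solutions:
 u(x) = C1 + C2*exp(2*x*(1 - sqrt(61))/15) + C3*exp(2*x*(1 + sqrt(61))/15)


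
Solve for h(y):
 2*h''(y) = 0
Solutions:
 h(y) = C1 + C2*y


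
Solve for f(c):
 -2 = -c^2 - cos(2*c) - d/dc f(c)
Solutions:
 f(c) = C1 - c^3/3 + 2*c - sin(2*c)/2


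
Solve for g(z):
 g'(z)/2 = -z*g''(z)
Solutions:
 g(z) = C1 + C2*sqrt(z)


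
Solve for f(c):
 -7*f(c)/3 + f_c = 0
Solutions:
 f(c) = C1*exp(7*c/3)


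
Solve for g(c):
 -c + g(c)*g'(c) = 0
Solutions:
 g(c) = -sqrt(C1 + c^2)
 g(c) = sqrt(C1 + c^2)


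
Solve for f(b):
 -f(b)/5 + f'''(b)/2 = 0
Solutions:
 f(b) = C3*exp(2^(1/3)*5^(2/3)*b/5) + (C1*sin(2^(1/3)*sqrt(3)*5^(2/3)*b/10) + C2*cos(2^(1/3)*sqrt(3)*5^(2/3)*b/10))*exp(-2^(1/3)*5^(2/3)*b/10)


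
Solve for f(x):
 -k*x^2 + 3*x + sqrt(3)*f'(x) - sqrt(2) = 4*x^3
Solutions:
 f(x) = C1 + sqrt(3)*k*x^3/9 + sqrt(3)*x^4/3 - sqrt(3)*x^2/2 + sqrt(6)*x/3


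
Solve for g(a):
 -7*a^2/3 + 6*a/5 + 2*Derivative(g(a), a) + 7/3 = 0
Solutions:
 g(a) = C1 + 7*a^3/18 - 3*a^2/10 - 7*a/6


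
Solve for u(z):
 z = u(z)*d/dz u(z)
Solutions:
 u(z) = -sqrt(C1 + z^2)
 u(z) = sqrt(C1 + z^2)


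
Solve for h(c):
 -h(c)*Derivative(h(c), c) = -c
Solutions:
 h(c) = -sqrt(C1 + c^2)
 h(c) = sqrt(C1 + c^2)


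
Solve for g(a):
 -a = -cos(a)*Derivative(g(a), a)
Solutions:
 g(a) = C1 + Integral(a/cos(a), a)


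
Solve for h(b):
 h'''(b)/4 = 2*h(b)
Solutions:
 h(b) = C3*exp(2*b) + (C1*sin(sqrt(3)*b) + C2*cos(sqrt(3)*b))*exp(-b)


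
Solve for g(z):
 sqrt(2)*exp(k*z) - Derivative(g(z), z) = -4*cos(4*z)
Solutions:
 g(z) = C1 + sin(4*z) + sqrt(2)*exp(k*z)/k


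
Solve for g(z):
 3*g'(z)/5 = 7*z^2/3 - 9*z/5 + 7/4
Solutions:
 g(z) = C1 + 35*z^3/27 - 3*z^2/2 + 35*z/12


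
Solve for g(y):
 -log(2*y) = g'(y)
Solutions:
 g(y) = C1 - y*log(y) - y*log(2) + y


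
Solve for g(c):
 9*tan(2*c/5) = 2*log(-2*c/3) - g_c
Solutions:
 g(c) = C1 + 2*c*log(-c) - 2*c*log(3) - 2*c + 2*c*log(2) + 45*log(cos(2*c/5))/2


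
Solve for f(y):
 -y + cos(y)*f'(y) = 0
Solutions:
 f(y) = C1 + Integral(y/cos(y), y)


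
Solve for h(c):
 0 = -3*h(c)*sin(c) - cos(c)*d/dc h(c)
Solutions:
 h(c) = C1*cos(c)^3


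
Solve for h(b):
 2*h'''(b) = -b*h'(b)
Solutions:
 h(b) = C1 + Integral(C2*airyai(-2^(2/3)*b/2) + C3*airybi(-2^(2/3)*b/2), b)


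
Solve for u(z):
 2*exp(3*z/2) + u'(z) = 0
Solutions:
 u(z) = C1 - 4*exp(3*z/2)/3


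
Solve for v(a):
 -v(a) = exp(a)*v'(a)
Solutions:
 v(a) = C1*exp(exp(-a))


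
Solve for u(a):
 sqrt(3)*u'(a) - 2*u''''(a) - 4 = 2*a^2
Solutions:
 u(a) = C1 + C4*exp(2^(2/3)*3^(1/6)*a/2) + 2*sqrt(3)*a^3/9 + 4*sqrt(3)*a/3 + (C2*sin(6^(2/3)*a/4) + C3*cos(6^(2/3)*a/4))*exp(-2^(2/3)*3^(1/6)*a/4)


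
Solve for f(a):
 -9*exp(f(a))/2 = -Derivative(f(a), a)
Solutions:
 f(a) = log(-1/(C1 + 9*a)) + log(2)


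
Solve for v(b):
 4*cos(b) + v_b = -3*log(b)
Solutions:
 v(b) = C1 - 3*b*log(b) + 3*b - 4*sin(b)


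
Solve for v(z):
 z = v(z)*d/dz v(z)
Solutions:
 v(z) = -sqrt(C1 + z^2)
 v(z) = sqrt(C1 + z^2)


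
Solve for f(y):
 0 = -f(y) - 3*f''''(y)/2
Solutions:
 f(y) = (C1*sin(6^(3/4)*y/6) + C2*cos(6^(3/4)*y/6))*exp(-6^(3/4)*y/6) + (C3*sin(6^(3/4)*y/6) + C4*cos(6^(3/4)*y/6))*exp(6^(3/4)*y/6)


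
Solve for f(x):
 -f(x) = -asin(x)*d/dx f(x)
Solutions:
 f(x) = C1*exp(Integral(1/asin(x), x))


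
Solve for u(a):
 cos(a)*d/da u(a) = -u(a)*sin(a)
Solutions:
 u(a) = C1*cos(a)


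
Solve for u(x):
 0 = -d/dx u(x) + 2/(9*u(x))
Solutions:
 u(x) = -sqrt(C1 + 4*x)/3
 u(x) = sqrt(C1 + 4*x)/3


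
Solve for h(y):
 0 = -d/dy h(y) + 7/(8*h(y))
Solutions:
 h(y) = -sqrt(C1 + 7*y)/2
 h(y) = sqrt(C1 + 7*y)/2


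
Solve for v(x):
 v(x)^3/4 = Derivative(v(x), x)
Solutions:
 v(x) = -sqrt(2)*sqrt(-1/(C1 + x))
 v(x) = sqrt(2)*sqrt(-1/(C1 + x))


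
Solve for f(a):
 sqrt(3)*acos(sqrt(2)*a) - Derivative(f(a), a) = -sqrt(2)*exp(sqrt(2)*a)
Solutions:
 f(a) = C1 + sqrt(3)*(a*acos(sqrt(2)*a) - sqrt(2)*sqrt(1 - 2*a^2)/2) + exp(sqrt(2)*a)


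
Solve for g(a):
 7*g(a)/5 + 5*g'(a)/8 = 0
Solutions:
 g(a) = C1*exp(-56*a/25)


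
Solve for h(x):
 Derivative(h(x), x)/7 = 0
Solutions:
 h(x) = C1


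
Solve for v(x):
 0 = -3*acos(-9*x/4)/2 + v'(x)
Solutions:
 v(x) = C1 + 3*x*acos(-9*x/4)/2 + sqrt(16 - 81*x^2)/6


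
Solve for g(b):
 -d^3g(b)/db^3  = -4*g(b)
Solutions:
 g(b) = C3*exp(2^(2/3)*b) + (C1*sin(2^(2/3)*sqrt(3)*b/2) + C2*cos(2^(2/3)*sqrt(3)*b/2))*exp(-2^(2/3)*b/2)


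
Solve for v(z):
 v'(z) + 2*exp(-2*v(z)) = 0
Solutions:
 v(z) = log(-sqrt(C1 - 4*z))
 v(z) = log(C1 - 4*z)/2


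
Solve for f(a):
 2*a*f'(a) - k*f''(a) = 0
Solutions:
 f(a) = C1 + C2*erf(a*sqrt(-1/k))/sqrt(-1/k)


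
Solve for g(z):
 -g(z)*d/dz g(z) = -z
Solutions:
 g(z) = -sqrt(C1 + z^2)
 g(z) = sqrt(C1 + z^2)


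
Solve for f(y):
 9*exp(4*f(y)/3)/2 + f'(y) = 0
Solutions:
 f(y) = 3*log(-(1/(C1 + 18*y))^(1/4)) + 3*log(3)/4
 f(y) = 3*log(1/(C1 + 18*y))/4 + 3*log(3)/4
 f(y) = 3*log(-I*(1/(C1 + 18*y))^(1/4)) + 3*log(3)/4
 f(y) = 3*log(I*(1/(C1 + 18*y))^(1/4)) + 3*log(3)/4


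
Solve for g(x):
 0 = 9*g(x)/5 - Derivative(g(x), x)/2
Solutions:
 g(x) = C1*exp(18*x/5)


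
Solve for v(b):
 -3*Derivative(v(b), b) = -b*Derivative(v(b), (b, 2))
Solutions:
 v(b) = C1 + C2*b^4


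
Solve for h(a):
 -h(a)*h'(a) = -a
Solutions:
 h(a) = -sqrt(C1 + a^2)
 h(a) = sqrt(C1 + a^2)


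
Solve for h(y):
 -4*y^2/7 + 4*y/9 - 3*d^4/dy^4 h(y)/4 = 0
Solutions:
 h(y) = C1 + C2*y + C3*y^2 + C4*y^3 - 2*y^6/945 + 2*y^5/405


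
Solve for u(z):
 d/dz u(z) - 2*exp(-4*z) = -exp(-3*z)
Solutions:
 u(z) = C1 + exp(-3*z)/3 - exp(-4*z)/2


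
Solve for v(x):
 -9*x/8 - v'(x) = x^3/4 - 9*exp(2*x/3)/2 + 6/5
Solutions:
 v(x) = C1 - x^4/16 - 9*x^2/16 - 6*x/5 + 27*exp(2*x/3)/4


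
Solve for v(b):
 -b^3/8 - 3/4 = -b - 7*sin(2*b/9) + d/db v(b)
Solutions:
 v(b) = C1 - b^4/32 + b^2/2 - 3*b/4 - 63*cos(2*b/9)/2


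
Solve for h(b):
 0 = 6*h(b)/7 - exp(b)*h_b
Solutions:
 h(b) = C1*exp(-6*exp(-b)/7)


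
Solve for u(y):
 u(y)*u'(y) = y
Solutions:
 u(y) = -sqrt(C1 + y^2)
 u(y) = sqrt(C1 + y^2)


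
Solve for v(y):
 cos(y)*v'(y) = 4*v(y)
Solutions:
 v(y) = C1*(sin(y)^2 + 2*sin(y) + 1)/(sin(y)^2 - 2*sin(y) + 1)


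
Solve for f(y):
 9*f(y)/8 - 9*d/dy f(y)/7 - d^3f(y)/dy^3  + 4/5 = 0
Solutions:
 f(y) = C1*exp(-y*(-8*3^(2/3)*98^(1/3)/(147 + sqrt(26985))^(1/3) + 84^(1/3)*(147 + sqrt(26985))^(1/3))/56)*sin(3^(1/6)*y*(24*98^(1/3)/(147 + sqrt(26985))^(1/3) + 28^(1/3)*3^(2/3)*(147 + sqrt(26985))^(1/3))/56) + C2*exp(-y*(-8*3^(2/3)*98^(1/3)/(147 + sqrt(26985))^(1/3) + 84^(1/3)*(147 + sqrt(26985))^(1/3))/56)*cos(3^(1/6)*y*(24*98^(1/3)/(147 + sqrt(26985))^(1/3) + 28^(1/3)*3^(2/3)*(147 + sqrt(26985))^(1/3))/56) + C3*exp(y*(-8*3^(2/3)*98^(1/3)/(147 + sqrt(26985))^(1/3) + 84^(1/3)*(147 + sqrt(26985))^(1/3))/28) - 32/45


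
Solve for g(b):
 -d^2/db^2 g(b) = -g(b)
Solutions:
 g(b) = C1*exp(-b) + C2*exp(b)


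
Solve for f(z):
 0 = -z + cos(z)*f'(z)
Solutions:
 f(z) = C1 + Integral(z/cos(z), z)


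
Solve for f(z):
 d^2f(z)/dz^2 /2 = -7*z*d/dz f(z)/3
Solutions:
 f(z) = C1 + C2*erf(sqrt(21)*z/3)


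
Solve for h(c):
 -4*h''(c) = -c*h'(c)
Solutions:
 h(c) = C1 + C2*erfi(sqrt(2)*c/4)


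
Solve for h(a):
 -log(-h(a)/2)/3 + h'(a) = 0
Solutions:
 -3*Integral(1/(log(-_y) - log(2)), (_y, h(a))) = C1 - a


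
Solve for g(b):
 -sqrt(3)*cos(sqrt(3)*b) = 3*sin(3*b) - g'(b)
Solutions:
 g(b) = C1 + sin(sqrt(3)*b) - cos(3*b)


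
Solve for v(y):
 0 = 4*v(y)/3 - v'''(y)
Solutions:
 v(y) = C3*exp(6^(2/3)*y/3) + (C1*sin(2^(2/3)*3^(1/6)*y/2) + C2*cos(2^(2/3)*3^(1/6)*y/2))*exp(-6^(2/3)*y/6)


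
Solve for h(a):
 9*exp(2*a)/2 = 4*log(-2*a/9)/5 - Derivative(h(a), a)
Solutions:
 h(a) = C1 + 4*a*log(-a)/5 + 4*a*(-2*log(3) - 1 + log(2))/5 - 9*exp(2*a)/4


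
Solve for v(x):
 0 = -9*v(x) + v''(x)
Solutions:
 v(x) = C1*exp(-3*x) + C2*exp(3*x)


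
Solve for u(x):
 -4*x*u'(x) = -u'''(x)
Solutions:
 u(x) = C1 + Integral(C2*airyai(2^(2/3)*x) + C3*airybi(2^(2/3)*x), x)


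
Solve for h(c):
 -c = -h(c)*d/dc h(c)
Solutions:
 h(c) = -sqrt(C1 + c^2)
 h(c) = sqrt(C1 + c^2)


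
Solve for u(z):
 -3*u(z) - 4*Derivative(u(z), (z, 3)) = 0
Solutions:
 u(z) = C3*exp(-6^(1/3)*z/2) + (C1*sin(2^(1/3)*3^(5/6)*z/4) + C2*cos(2^(1/3)*3^(5/6)*z/4))*exp(6^(1/3)*z/4)


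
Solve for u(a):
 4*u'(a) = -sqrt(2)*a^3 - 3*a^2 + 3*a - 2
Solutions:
 u(a) = C1 - sqrt(2)*a^4/16 - a^3/4 + 3*a^2/8 - a/2


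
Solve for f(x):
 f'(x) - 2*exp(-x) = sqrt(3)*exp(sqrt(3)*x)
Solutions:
 f(x) = C1 + exp(sqrt(3)*x) - 2*exp(-x)


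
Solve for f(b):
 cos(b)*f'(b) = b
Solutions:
 f(b) = C1 + Integral(b/cos(b), b)


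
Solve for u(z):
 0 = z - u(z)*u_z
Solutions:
 u(z) = -sqrt(C1 + z^2)
 u(z) = sqrt(C1 + z^2)


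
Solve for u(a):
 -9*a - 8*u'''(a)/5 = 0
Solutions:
 u(a) = C1 + C2*a + C3*a^2 - 15*a^4/64


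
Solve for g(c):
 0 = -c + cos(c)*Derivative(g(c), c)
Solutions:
 g(c) = C1 + Integral(c/cos(c), c)


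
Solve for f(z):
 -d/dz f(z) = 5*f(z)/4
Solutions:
 f(z) = C1*exp(-5*z/4)


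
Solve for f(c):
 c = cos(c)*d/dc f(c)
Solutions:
 f(c) = C1 + Integral(c/cos(c), c)


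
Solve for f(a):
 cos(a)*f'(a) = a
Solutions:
 f(a) = C1 + Integral(a/cos(a), a)


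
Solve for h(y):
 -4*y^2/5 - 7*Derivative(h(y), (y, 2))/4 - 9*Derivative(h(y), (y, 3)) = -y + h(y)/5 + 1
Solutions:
 h(y) = C1*exp(y*(-70 + 245*5^(1/3)/(216*sqrt(110121) + 71699)^(1/3) + 5^(2/3)*(216*sqrt(110121) + 71699)^(1/3))/1080)*sin(sqrt(3)*5^(1/3)*y*(-5^(1/3)*(216*sqrt(110121) + 71699)^(1/3) + 245/(216*sqrt(110121) + 71699)^(1/3))/1080) + C2*exp(y*(-70 + 245*5^(1/3)/(216*sqrt(110121) + 71699)^(1/3) + 5^(2/3)*(216*sqrt(110121) + 71699)^(1/3))/1080)*cos(sqrt(3)*5^(1/3)*y*(-5^(1/3)*(216*sqrt(110121) + 71699)^(1/3) + 245/(216*sqrt(110121) + 71699)^(1/3))/1080) + C3*exp(-y*(245*5^(1/3)/(216*sqrt(110121) + 71699)^(1/3) + 35 + 5^(2/3)*(216*sqrt(110121) + 71699)^(1/3))/540) - 4*y^2 + 5*y + 65


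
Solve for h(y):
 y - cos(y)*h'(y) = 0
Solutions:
 h(y) = C1 + Integral(y/cos(y), y)


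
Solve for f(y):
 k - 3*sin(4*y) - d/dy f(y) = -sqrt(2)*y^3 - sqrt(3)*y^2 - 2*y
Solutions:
 f(y) = C1 + k*y + sqrt(2)*y^4/4 + sqrt(3)*y^3/3 + y^2 + 3*cos(4*y)/4


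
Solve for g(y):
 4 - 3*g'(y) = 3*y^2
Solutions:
 g(y) = C1 - y^3/3 + 4*y/3


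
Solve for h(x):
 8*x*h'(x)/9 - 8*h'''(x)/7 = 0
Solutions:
 h(x) = C1 + Integral(C2*airyai(21^(1/3)*x/3) + C3*airybi(21^(1/3)*x/3), x)


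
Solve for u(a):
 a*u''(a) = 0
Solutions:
 u(a) = C1 + C2*a


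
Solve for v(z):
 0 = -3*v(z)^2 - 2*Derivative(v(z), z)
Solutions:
 v(z) = 2/(C1 + 3*z)


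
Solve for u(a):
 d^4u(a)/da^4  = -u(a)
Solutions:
 u(a) = (C1*sin(sqrt(2)*a/2) + C2*cos(sqrt(2)*a/2))*exp(-sqrt(2)*a/2) + (C3*sin(sqrt(2)*a/2) + C4*cos(sqrt(2)*a/2))*exp(sqrt(2)*a/2)


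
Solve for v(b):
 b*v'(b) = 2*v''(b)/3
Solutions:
 v(b) = C1 + C2*erfi(sqrt(3)*b/2)


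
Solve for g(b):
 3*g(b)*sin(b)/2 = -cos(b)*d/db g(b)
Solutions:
 g(b) = C1*cos(b)^(3/2)


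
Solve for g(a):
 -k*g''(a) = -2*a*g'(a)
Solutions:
 g(a) = C1 + C2*erf(a*sqrt(-1/k))/sqrt(-1/k)


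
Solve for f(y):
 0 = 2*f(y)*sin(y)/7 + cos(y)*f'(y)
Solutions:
 f(y) = C1*cos(y)^(2/7)


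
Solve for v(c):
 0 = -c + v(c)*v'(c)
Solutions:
 v(c) = -sqrt(C1 + c^2)
 v(c) = sqrt(C1 + c^2)


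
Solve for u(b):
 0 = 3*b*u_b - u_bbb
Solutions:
 u(b) = C1 + Integral(C2*airyai(3^(1/3)*b) + C3*airybi(3^(1/3)*b), b)


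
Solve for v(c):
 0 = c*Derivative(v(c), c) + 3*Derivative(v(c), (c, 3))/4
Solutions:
 v(c) = C1 + Integral(C2*airyai(-6^(2/3)*c/3) + C3*airybi(-6^(2/3)*c/3), c)


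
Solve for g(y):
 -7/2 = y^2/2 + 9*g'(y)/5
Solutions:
 g(y) = C1 - 5*y^3/54 - 35*y/18


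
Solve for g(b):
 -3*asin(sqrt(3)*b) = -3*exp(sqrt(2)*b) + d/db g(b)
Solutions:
 g(b) = C1 - 3*b*asin(sqrt(3)*b) - sqrt(3)*sqrt(1 - 3*b^2) + 3*sqrt(2)*exp(sqrt(2)*b)/2


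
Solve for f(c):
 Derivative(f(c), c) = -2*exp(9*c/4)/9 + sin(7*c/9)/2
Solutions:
 f(c) = C1 - 8*exp(9*c/4)/81 - 9*cos(7*c/9)/14


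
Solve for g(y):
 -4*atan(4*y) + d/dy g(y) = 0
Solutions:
 g(y) = C1 + 4*y*atan(4*y) - log(16*y^2 + 1)/2


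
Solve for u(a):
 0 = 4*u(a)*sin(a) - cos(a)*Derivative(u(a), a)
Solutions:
 u(a) = C1/cos(a)^4


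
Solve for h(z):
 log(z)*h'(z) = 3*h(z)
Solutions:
 h(z) = C1*exp(3*li(z))


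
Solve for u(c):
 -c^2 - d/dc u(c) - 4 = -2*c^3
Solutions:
 u(c) = C1 + c^4/2 - c^3/3 - 4*c


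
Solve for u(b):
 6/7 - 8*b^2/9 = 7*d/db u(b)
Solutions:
 u(b) = C1 - 8*b^3/189 + 6*b/49


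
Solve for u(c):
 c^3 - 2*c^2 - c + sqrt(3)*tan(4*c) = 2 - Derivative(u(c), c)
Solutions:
 u(c) = C1 - c^4/4 + 2*c^3/3 + c^2/2 + 2*c + sqrt(3)*log(cos(4*c))/4


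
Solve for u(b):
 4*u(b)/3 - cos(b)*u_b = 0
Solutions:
 u(b) = C1*(sin(b) + 1)^(2/3)/(sin(b) - 1)^(2/3)


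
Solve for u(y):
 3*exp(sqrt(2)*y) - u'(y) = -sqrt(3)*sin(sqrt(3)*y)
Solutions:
 u(y) = C1 + 3*sqrt(2)*exp(sqrt(2)*y)/2 - cos(sqrt(3)*y)


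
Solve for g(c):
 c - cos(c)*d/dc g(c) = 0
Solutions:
 g(c) = C1 + Integral(c/cos(c), c)


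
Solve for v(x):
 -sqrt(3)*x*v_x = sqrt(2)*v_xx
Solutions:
 v(x) = C1 + C2*erf(6^(1/4)*x/2)


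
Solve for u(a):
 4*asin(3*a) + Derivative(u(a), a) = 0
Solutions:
 u(a) = C1 - 4*a*asin(3*a) - 4*sqrt(1 - 9*a^2)/3


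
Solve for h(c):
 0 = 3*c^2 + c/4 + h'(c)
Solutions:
 h(c) = C1 - c^3 - c^2/8


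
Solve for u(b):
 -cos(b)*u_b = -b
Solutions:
 u(b) = C1 + Integral(b/cos(b), b)


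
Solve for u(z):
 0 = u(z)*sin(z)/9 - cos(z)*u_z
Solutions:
 u(z) = C1/cos(z)^(1/9)


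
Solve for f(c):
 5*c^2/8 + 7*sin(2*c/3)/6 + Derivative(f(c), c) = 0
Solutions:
 f(c) = C1 - 5*c^3/24 + 7*cos(2*c/3)/4


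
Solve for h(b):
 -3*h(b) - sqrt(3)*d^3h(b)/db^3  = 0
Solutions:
 h(b) = C3*exp(-3^(1/6)*b) + (C1*sin(3^(2/3)*b/2) + C2*cos(3^(2/3)*b/2))*exp(3^(1/6)*b/2)


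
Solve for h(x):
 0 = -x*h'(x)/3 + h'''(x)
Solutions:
 h(x) = C1 + Integral(C2*airyai(3^(2/3)*x/3) + C3*airybi(3^(2/3)*x/3), x)


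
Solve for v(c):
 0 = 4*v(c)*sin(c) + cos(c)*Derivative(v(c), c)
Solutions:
 v(c) = C1*cos(c)^4


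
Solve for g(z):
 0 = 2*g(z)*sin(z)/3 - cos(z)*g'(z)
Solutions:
 g(z) = C1/cos(z)^(2/3)


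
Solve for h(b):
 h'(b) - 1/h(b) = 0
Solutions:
 h(b) = -sqrt(C1 + 2*b)
 h(b) = sqrt(C1 + 2*b)


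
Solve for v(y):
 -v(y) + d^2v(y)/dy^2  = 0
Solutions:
 v(y) = C1*exp(-y) + C2*exp(y)


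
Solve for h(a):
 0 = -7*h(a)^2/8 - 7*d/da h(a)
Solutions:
 h(a) = 8/(C1 + a)


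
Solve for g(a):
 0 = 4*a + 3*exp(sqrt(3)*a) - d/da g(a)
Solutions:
 g(a) = C1 + 2*a^2 + sqrt(3)*exp(sqrt(3)*a)


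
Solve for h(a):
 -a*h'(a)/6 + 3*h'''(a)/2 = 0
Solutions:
 h(a) = C1 + Integral(C2*airyai(3^(1/3)*a/3) + C3*airybi(3^(1/3)*a/3), a)


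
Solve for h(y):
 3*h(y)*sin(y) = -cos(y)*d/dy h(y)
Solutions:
 h(y) = C1*cos(y)^3


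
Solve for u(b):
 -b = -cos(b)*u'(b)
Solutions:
 u(b) = C1 + Integral(b/cos(b), b)


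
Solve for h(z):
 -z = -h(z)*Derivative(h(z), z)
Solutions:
 h(z) = -sqrt(C1 + z^2)
 h(z) = sqrt(C1 + z^2)


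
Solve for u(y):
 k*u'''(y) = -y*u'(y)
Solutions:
 u(y) = C1 + Integral(C2*airyai(y*(-1/k)^(1/3)) + C3*airybi(y*(-1/k)^(1/3)), y)


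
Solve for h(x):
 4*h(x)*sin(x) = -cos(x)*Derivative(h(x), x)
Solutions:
 h(x) = C1*cos(x)^4


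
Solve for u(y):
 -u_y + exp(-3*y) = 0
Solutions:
 u(y) = C1 - exp(-3*y)/3


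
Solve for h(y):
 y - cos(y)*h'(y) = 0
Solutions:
 h(y) = C1 + Integral(y/cos(y), y)


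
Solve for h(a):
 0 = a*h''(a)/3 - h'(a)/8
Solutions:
 h(a) = C1 + C2*a^(11/8)


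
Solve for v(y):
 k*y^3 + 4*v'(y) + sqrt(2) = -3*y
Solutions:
 v(y) = C1 - k*y^4/16 - 3*y^2/8 - sqrt(2)*y/4


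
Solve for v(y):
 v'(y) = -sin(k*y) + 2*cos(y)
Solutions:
 v(y) = C1 + 2*sin(y) + cos(k*y)/k


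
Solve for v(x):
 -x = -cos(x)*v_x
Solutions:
 v(x) = C1 + Integral(x/cos(x), x)


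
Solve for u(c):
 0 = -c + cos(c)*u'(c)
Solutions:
 u(c) = C1 + Integral(c/cos(c), c)


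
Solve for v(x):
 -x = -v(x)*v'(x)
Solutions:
 v(x) = -sqrt(C1 + x^2)
 v(x) = sqrt(C1 + x^2)


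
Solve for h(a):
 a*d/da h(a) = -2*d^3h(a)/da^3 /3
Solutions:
 h(a) = C1 + Integral(C2*airyai(-2^(2/3)*3^(1/3)*a/2) + C3*airybi(-2^(2/3)*3^(1/3)*a/2), a)


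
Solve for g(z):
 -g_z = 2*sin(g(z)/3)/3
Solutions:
 2*z/3 + 3*log(cos(g(z)/3) - 1)/2 - 3*log(cos(g(z)/3) + 1)/2 = C1


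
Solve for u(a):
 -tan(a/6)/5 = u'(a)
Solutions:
 u(a) = C1 + 6*log(cos(a/6))/5


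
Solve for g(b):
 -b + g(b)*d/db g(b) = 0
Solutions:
 g(b) = -sqrt(C1 + b^2)
 g(b) = sqrt(C1 + b^2)


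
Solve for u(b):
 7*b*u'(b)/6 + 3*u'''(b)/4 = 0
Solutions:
 u(b) = C1 + Integral(C2*airyai(-42^(1/3)*b/3) + C3*airybi(-42^(1/3)*b/3), b)


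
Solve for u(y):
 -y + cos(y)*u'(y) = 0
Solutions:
 u(y) = C1 + Integral(y/cos(y), y)


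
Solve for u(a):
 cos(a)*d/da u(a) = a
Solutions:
 u(a) = C1 + Integral(a/cos(a), a)


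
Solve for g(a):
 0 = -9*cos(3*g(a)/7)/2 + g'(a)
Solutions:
 -9*a/2 - 7*log(sin(3*g(a)/7) - 1)/6 + 7*log(sin(3*g(a)/7) + 1)/6 = C1


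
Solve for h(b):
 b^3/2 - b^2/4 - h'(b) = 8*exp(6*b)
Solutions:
 h(b) = C1 + b^4/8 - b^3/12 - 4*exp(6*b)/3


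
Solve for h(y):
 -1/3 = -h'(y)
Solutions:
 h(y) = C1 + y/3


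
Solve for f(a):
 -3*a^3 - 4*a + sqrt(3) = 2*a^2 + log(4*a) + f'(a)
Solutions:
 f(a) = C1 - 3*a^4/4 - 2*a^3/3 - 2*a^2 - a*log(a) - a*log(4) + a + sqrt(3)*a


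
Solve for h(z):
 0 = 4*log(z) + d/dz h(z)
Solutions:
 h(z) = C1 - 4*z*log(z) + 4*z


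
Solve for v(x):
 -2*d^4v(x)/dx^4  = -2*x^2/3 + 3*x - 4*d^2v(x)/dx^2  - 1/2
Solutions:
 v(x) = C1 + C2*x + C3*exp(-sqrt(2)*x) + C4*exp(sqrt(2)*x) - x^4/72 + x^3/8 - 7*x^2/48


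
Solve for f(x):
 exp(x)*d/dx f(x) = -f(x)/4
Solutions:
 f(x) = C1*exp(exp(-x)/4)


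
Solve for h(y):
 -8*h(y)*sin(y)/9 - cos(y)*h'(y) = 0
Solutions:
 h(y) = C1*cos(y)^(8/9)


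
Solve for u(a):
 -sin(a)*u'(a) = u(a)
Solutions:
 u(a) = C1*sqrt(cos(a) + 1)/sqrt(cos(a) - 1)


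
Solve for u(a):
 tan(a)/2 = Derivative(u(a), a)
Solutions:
 u(a) = C1 - log(cos(a))/2


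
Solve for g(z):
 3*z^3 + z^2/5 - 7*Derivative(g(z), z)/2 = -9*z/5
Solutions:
 g(z) = C1 + 3*z^4/14 + 2*z^3/105 + 9*z^2/35


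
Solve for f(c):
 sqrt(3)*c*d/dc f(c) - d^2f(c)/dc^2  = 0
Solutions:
 f(c) = C1 + C2*erfi(sqrt(2)*3^(1/4)*c/2)


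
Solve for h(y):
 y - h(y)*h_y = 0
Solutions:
 h(y) = -sqrt(C1 + y^2)
 h(y) = sqrt(C1 + y^2)


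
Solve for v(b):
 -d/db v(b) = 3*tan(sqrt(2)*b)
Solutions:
 v(b) = C1 + 3*sqrt(2)*log(cos(sqrt(2)*b))/2


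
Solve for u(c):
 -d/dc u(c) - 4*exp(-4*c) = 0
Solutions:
 u(c) = C1 + exp(-4*c)


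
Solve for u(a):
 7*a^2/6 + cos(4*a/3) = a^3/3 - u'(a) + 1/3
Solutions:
 u(a) = C1 + a^4/12 - 7*a^3/18 + a/3 - 3*sin(4*a/3)/4


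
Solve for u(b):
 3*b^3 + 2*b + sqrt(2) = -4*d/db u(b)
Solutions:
 u(b) = C1 - 3*b^4/16 - b^2/4 - sqrt(2)*b/4


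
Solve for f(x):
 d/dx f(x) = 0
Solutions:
 f(x) = C1


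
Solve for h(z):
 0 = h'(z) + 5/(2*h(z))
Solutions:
 h(z) = -sqrt(C1 - 5*z)
 h(z) = sqrt(C1 - 5*z)


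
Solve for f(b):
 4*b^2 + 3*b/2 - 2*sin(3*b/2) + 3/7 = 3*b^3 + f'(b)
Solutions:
 f(b) = C1 - 3*b^4/4 + 4*b^3/3 + 3*b^2/4 + 3*b/7 + 4*cos(3*b/2)/3


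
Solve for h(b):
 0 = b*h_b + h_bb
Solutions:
 h(b) = C1 + C2*erf(sqrt(2)*b/2)


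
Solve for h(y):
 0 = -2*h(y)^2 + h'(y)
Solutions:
 h(y) = -1/(C1 + 2*y)


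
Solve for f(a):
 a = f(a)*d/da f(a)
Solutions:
 f(a) = -sqrt(C1 + a^2)
 f(a) = sqrt(C1 + a^2)


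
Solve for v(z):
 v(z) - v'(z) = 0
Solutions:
 v(z) = C1*exp(z)


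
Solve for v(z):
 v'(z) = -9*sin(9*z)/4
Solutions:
 v(z) = C1 + cos(9*z)/4


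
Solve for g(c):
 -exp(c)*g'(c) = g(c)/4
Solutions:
 g(c) = C1*exp(exp(-c)/4)


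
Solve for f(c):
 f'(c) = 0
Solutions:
 f(c) = C1


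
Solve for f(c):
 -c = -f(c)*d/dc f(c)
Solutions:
 f(c) = -sqrt(C1 + c^2)
 f(c) = sqrt(C1 + c^2)


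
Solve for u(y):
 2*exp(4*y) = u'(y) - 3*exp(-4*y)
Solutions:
 u(y) = C1 + exp(4*y)/2 - 3*exp(-4*y)/4


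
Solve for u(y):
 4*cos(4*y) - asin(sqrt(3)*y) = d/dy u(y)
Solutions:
 u(y) = C1 - y*asin(sqrt(3)*y) - sqrt(3)*sqrt(1 - 3*y^2)/3 + sin(4*y)


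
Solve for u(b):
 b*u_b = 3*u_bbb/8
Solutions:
 u(b) = C1 + Integral(C2*airyai(2*3^(2/3)*b/3) + C3*airybi(2*3^(2/3)*b/3), b)


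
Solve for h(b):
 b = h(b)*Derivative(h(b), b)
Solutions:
 h(b) = -sqrt(C1 + b^2)
 h(b) = sqrt(C1 + b^2)


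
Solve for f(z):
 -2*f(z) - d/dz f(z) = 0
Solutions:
 f(z) = C1*exp(-2*z)


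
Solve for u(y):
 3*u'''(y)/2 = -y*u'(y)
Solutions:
 u(y) = C1 + Integral(C2*airyai(-2^(1/3)*3^(2/3)*y/3) + C3*airybi(-2^(1/3)*3^(2/3)*y/3), y)


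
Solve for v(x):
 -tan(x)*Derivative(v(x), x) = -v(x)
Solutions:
 v(x) = C1*sin(x)


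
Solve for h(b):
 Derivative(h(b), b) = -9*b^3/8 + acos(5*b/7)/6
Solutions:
 h(b) = C1 - 9*b^4/32 + b*acos(5*b/7)/6 - sqrt(49 - 25*b^2)/30


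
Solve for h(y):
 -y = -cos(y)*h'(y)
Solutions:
 h(y) = C1 + Integral(y/cos(y), y)


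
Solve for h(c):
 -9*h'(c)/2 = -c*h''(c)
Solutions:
 h(c) = C1 + C2*c^(11/2)


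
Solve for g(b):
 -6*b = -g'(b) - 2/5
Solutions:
 g(b) = C1 + 3*b^2 - 2*b/5


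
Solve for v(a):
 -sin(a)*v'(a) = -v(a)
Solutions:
 v(a) = C1*sqrt(cos(a) - 1)/sqrt(cos(a) + 1)


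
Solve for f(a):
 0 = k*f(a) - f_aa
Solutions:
 f(a) = C1*exp(-a*sqrt(k)) + C2*exp(a*sqrt(k))


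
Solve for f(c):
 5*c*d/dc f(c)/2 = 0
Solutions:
 f(c) = C1


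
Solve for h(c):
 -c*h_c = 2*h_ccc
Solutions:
 h(c) = C1 + Integral(C2*airyai(-2^(2/3)*c/2) + C3*airybi(-2^(2/3)*c/2), c)


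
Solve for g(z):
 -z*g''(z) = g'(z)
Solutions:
 g(z) = C1 + C2*log(z)


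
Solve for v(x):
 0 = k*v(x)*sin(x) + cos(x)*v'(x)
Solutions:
 v(x) = C1*exp(k*log(cos(x)))


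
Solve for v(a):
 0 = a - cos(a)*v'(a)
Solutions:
 v(a) = C1 + Integral(a/cos(a), a)


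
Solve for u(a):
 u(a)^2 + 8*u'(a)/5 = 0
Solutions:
 u(a) = 8/(C1 + 5*a)


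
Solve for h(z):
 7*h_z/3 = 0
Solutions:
 h(z) = C1


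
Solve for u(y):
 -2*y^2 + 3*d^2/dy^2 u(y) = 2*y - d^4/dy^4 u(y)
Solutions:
 u(y) = C1 + C2*y + C3*sin(sqrt(3)*y) + C4*cos(sqrt(3)*y) + y^4/18 + y^3/9 - 2*y^2/9


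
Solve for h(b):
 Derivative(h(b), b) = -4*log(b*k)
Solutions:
 h(b) = C1 - 4*b*log(b*k) + 4*b


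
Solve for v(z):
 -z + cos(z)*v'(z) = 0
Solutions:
 v(z) = C1 + Integral(z/cos(z), z)


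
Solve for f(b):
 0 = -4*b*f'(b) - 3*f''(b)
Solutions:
 f(b) = C1 + C2*erf(sqrt(6)*b/3)


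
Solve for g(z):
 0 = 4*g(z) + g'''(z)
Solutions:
 g(z) = C3*exp(-2^(2/3)*z) + (C1*sin(2^(2/3)*sqrt(3)*z/2) + C2*cos(2^(2/3)*sqrt(3)*z/2))*exp(2^(2/3)*z/2)


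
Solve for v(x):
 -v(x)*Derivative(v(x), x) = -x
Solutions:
 v(x) = -sqrt(C1 + x^2)
 v(x) = sqrt(C1 + x^2)


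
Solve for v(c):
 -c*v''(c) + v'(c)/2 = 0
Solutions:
 v(c) = C1 + C2*c^(3/2)


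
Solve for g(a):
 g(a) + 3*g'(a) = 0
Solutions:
 g(a) = C1*exp(-a/3)


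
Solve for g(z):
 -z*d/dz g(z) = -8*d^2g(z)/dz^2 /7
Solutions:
 g(z) = C1 + C2*erfi(sqrt(7)*z/4)


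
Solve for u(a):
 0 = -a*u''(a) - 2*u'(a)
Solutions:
 u(a) = C1 + C2/a


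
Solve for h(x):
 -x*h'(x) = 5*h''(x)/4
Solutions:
 h(x) = C1 + C2*erf(sqrt(10)*x/5)


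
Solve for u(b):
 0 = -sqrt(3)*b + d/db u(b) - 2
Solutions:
 u(b) = C1 + sqrt(3)*b^2/2 + 2*b


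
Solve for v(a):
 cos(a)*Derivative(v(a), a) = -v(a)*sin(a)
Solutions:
 v(a) = C1*cos(a)


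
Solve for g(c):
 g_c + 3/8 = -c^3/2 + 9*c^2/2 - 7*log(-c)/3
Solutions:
 g(c) = C1 - c^4/8 + 3*c^3/2 - 7*c*log(-c)/3 + 47*c/24


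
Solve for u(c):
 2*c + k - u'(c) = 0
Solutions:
 u(c) = C1 + c^2 + c*k


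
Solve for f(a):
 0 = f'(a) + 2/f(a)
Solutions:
 f(a) = -sqrt(C1 - 4*a)
 f(a) = sqrt(C1 - 4*a)


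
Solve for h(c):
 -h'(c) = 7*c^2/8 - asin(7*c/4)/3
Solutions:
 h(c) = C1 - 7*c^3/24 + c*asin(7*c/4)/3 + sqrt(16 - 49*c^2)/21


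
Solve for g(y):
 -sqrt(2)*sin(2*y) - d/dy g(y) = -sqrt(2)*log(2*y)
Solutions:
 g(y) = C1 + sqrt(2)*y*(log(y) - 1) + sqrt(2)*y*log(2) + sqrt(2)*cos(2*y)/2


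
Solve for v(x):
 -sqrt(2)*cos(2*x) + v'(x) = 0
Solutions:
 v(x) = C1 + sqrt(2)*sin(2*x)/2


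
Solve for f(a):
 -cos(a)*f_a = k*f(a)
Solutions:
 f(a) = C1*exp(k*(log(sin(a) - 1) - log(sin(a) + 1))/2)


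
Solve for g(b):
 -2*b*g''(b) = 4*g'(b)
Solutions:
 g(b) = C1 + C2/b


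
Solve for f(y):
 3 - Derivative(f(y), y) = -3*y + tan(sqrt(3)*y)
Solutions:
 f(y) = C1 + 3*y^2/2 + 3*y + sqrt(3)*log(cos(sqrt(3)*y))/3


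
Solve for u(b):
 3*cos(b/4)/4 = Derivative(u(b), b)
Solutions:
 u(b) = C1 + 3*sin(b/4)
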